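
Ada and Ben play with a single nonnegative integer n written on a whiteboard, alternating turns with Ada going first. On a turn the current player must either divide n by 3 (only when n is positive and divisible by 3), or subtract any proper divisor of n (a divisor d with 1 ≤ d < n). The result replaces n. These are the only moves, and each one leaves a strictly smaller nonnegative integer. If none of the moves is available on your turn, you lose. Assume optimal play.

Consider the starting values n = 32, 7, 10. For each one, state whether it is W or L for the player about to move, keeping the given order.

Work bottom-up. With no move the player to move loses. Otherwise the position is W if at least one move leads to an L position for the opponent, and L if every move leads to a W.
n=0: no move → L
n=1: no move → L
n=2: →1(L), so W
n=3: →1(L), so W
n=4: →2(W), 3(W) — all W, so L
n=5: →4(L), so W
n=6: →4(L), so W
n=7: →6(W) only, which is W, so L
n=8: →4(L), so W
n=9: →3(W), 6(W), 8(W) — all W, so L
n=10: →9(L), so W
n=11: →10(W) only, which is W, so L
n=12: →4(L), so W
n=13: →12(W) only, which is W, so L
n=14: →7(L), so W
n=15: →5(W), 10(W), 12(W), 14(W) — all W, so L
n=16: →15(L), so W
n=17: →16(W) only, which is W, so L
n=18: →9(L), so W
n=19: →18(W) only, which is W, so L
n=20: →15(L), so W
n=21: →7(L), so W
n=22: →11(L), so W
n=23: →22(W) only, which is W, so L
n=24: →23(L), so W
n=25: →20(W), 24(W) — all W, so L
n=26: →13(L), so W
n=27: →9(L), so W
n=28: →14(W), 21(W), 24(W), 26(W), 27(W) — all W, so L
n=29: →28(L), so W
n=30: →15(L), so W
n=31: →30(W) only, which is W, so L
n=32: →28(L), so W

32: W, 7: L, 10: W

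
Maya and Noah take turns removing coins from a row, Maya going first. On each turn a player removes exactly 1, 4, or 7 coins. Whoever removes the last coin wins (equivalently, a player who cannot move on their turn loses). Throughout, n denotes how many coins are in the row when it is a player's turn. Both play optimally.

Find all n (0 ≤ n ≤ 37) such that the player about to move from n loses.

Classify positions by backward induction: terminal positions (no move available) are L. From any other position, the mover wins iff some move reaches an L.
n=0: no move → L
n=1: W (go to 0, an L position)
n=2: L (sole option 1(W) is W)
n=3: W (go to 2, an L position)
n=4: W (go to 0, an L position)
n=5: L (options 4(W), 1(W) are all W)
n=6: W (go to 5, an L position)
n=7: W (go to 0, an L position)
n=8: L (options 7(W), 4(W), 1(W) are all W)
n=9: W (go to 8, an L position)
n=10: L (options 9(W), 6(W), 3(W) are all W)
n=11: W (go to 10, an L position)
n=12: W (go to 8, an L position)
n=13: L (options 12(W), 9(W), 6(W) are all W)
n=14: W (go to 13, an L position)
n=15: W (go to 8, an L position)
n=16: L (options 15(W), 12(W), 9(W) are all W)
n=17: W (go to 16, an L position)
n=18: L (options 17(W), 14(W), 11(W) are all W)
n=19: W (go to 18, an L position)
n=20: W (go to 16, an L position)
n=21: L (options 20(W), 17(W), 14(W) are all W)
n=22: W (go to 21, an L position)
n=23: W (go to 16, an L position)
n=24: L (options 23(W), 20(W), 17(W) are all W)
n=25: W (go to 24, an L position)
n=26: L (options 25(W), 22(W), 19(W) are all W)
n=27: W (go to 26, an L position)
n=28: W (go to 24, an L position)
n=29: L (options 28(W), 25(W), 22(W) are all W)
n=30: W (go to 29, an L position)
n=31: W (go to 24, an L position)
n=32: L (options 31(W), 28(W), 25(W) are all W)
n=33: W (go to 32, an L position)
n=34: L (options 33(W), 30(W), 27(W) are all W)
n=35: W (go to 34, an L position)
n=36: W (go to 32, an L position)
n=37: L (options 36(W), 33(W), 30(W) are all W)
Reading off the rows marked L gives the requested list; there are 15 such values of n.

0, 2, 5, 8, 10, 13, 16, 18, 21, 24, 26, 29, 32, 34, 37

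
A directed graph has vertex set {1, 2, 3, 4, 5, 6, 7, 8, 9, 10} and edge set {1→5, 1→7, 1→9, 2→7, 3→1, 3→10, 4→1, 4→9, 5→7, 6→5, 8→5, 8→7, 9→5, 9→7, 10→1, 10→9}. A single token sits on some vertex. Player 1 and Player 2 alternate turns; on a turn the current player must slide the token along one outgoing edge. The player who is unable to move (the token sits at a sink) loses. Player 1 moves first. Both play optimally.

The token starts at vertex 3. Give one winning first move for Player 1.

Positions with no move are L. A position that does have a move is losing for the player to move precisely when every available move leads to a winning position for the opponent. Fill in the labels:
Every edge goes from a vertex to one that appears earlier in the order 7, 5, 9, 1, 2, 4, 8, 6, 10, 3, so processing vertices in that order labels each vertex after all of its successors.
7: no outgoing edge → L
5: can move to 7, which is L ⇒ W
9: can move to 7, which is L ⇒ W
1: can move to 7, which is L ⇒ W
2: can move to 7, which is L ⇒ W
4: moves to 1(W), 9(W); every one is W ⇒ L
8: can move to 7, which is L ⇒ W
6: the only move is to 5(W), a W ⇒ L
10: moves to 1(W), 9(W); every one is W ⇒ L
3: can move to 10, which is L ⇒ W
From 3, the L positions reachable in one move are: 10.

Move to 10.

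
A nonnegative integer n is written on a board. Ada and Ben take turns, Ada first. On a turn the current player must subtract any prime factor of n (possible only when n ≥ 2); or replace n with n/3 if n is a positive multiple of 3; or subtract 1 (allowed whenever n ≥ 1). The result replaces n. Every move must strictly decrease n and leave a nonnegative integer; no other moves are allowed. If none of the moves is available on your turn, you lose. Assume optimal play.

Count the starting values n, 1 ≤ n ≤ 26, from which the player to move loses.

Use the standard recursion: the mover loses at a terminal position; elsewhere, the mover wins exactly when some move hands the opponent an L position.
n=0: no move → L
n=1: can move to 0, which is L ⇒ W
n=2: can move to 0, which is L ⇒ W
n=3: can move to 0, which is L ⇒ W
n=4: moves to 2(W), 3(W); every one is W ⇒ L
n=5: can move to 0, which is L ⇒ W
n=6: can move to 4, which is L ⇒ W
n=7: can move to 0, which is L ⇒ W
n=8: moves to 6(W), 7(W); every one is W ⇒ L
n=9: can move to 8, which is L ⇒ W
n=10: can move to 8, which is L ⇒ W
n=11: can move to 0, which is L ⇒ W
n=12: can move to 4, which is L ⇒ W
n=13: can move to 0, which is L ⇒ W
n=14: moves to 7(W), 12(W), 13(W); every one is W ⇒ L
n=15: can move to 14, which is L ⇒ W
n=16: can move to 14, which is L ⇒ W
n=17: can move to 0, which is L ⇒ W
n=18: moves to 6(W), 15(W), 16(W), 17(W); every one is W ⇒ L
n=19: can move to 0, which is L ⇒ W
n=20: can move to 18, which is L ⇒ W
n=21: can move to 14, which is L ⇒ W
n=22: moves to 11(W), 20(W), 21(W); every one is W ⇒ L
n=23: can move to 0, which is L ⇒ W
n=24: can move to 8, which is L ⇒ W
n=25: moves to 20(W), 24(W); every one is W ⇒ L
n=26: can move to 25, which is L ⇒ W
L entries with 1 ≤ n ≤ 26 (n=0 is outside the asked range and is not counted): n = 4, 8, 14, 18, 22, 25; that makes 6.

6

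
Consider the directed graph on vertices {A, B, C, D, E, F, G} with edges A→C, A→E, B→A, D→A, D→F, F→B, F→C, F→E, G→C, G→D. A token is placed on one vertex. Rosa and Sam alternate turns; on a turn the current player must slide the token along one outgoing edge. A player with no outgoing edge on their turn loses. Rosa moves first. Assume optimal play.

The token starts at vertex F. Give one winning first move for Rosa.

Move to B.

Label each position W (a win for the player to move) or L (a loss). A position with no legal move is L; any other position is W exactly when some move reaches an L, and L when every move reaches a W.
Every edge goes from a vertex to one that appears earlier in the order C, E, A, B, F, D, G, so processing vertices in that order labels each vertex after all of its successors.
C: no outgoing edge → L
E: no outgoing edge → L
A: W (go to E, an L position)
B: L (sole option A(W) is W)
F: W (go to B, an L position)
D: L (options F(W), A(W) are all W)
G: W (go to D, an L position)
From F, the L positions reachable in one move are: B, E, C. Any move reaching one of these is winning.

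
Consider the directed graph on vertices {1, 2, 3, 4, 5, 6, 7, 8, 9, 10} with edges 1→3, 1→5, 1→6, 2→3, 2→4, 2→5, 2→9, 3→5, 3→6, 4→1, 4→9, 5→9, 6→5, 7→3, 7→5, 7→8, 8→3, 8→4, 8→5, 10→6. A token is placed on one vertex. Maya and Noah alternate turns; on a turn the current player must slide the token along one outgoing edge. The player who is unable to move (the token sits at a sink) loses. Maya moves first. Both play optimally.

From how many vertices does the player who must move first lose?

Build the W/L table. Terminal = L. A non-terminal position is W if it has a move to some L; otherwise it is L.
Every edge goes from a vertex to one that appears earlier in the order 9, 5, 6, 3, 1, 4, 2, 8, 10, 7, so processing vertices in that order labels each vertex after all of its successors.
9: no outgoing edge → L
5: →9(L), so W
6: →5(W) only, which is W, so L
3: →6(L), so W
1: →6(L), so W
4: →9(L), so W
2: →9(L), so W
8: →4(W), 3(W), 5(W) — all W, so L
10: →6(L), so W
7: →8(L), so W
The L vertices are 6, 8, 9; that is 3 in all.

3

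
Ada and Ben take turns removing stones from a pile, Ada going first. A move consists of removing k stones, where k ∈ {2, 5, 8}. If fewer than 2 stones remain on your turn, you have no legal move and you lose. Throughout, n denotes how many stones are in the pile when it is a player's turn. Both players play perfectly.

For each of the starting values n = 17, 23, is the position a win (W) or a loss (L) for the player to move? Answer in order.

Build the W/L table. Terminal = L. A non-terminal position is W if it has a move to some L; otherwise it is L.
n=0: no move → L
n=1: no move → L
n=2: can move to 0, which is L ⇒ W
n=3: can move to 1, which is L ⇒ W
n=4: the only move is to 2(W), a W ⇒ L
n=5: can move to 0, which is L ⇒ W
n=6: can move to 4, which is L ⇒ W
n=7: moves to 5(W), 2(W); every one is W ⇒ L
n=8: can move to 0, which is L ⇒ W
n=9: can move to 7, which is L ⇒ W
n=10: moves to 8(W), 5(W), 2(W); every one is W ⇒ L
n=11: moves to 9(W), 6(W), 3(W); every one is W ⇒ L
n=12: can move to 10, which is L ⇒ W
n=13: can move to 11, which is L ⇒ W
n=14: moves to 12(W), 9(W), 6(W); every one is W ⇒ L
n=15: can move to 10, which is L ⇒ W
n=16: can move to 14, which is L ⇒ W
n=17: moves to 15(W), 12(W), 9(W); every one is W ⇒ L
n=18: can move to 10, which is L ⇒ W
n=19: can move to 17, which is L ⇒ W
n=20: moves to 18(W), 15(W), 12(W); every one is W ⇒ L
n=21: moves to 19(W), 16(W), 13(W); every one is W ⇒ L
n=22: can move to 20, which is L ⇒ W
n=23: can move to 21, which is L ⇒ W

17: L, 23: W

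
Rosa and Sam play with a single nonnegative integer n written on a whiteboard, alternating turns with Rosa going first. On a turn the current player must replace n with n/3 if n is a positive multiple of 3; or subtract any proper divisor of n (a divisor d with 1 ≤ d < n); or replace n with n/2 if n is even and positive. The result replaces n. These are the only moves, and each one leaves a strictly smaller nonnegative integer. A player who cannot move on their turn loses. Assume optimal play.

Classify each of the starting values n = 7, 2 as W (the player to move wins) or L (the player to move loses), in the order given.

Use the standard recursion: the mover loses at a terminal position; elsewhere, the mover wins exactly when some move hands the opponent an L position.
n=0: no move → L
n=1: no move → L
n=2: W (go to 1, an L position)
n=3: W (go to 1, an L position)
n=4: L (options 2(W), 3(W) are all W)
n=5: W (go to 4, an L position)
n=6: W (go to 4, an L position)
n=7: L (sole option 6(W) is W)

7: L, 2: W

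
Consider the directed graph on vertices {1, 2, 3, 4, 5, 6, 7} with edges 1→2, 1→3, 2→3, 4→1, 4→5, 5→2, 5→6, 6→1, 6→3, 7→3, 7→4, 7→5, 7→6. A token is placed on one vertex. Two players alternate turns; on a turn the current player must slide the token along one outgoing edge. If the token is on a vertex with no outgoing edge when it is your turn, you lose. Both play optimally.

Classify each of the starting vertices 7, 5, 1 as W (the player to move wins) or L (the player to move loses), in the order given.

Classify positions by backward induction: terminal positions (no move available) are L. From any other position, the mover wins iff some move reaches an L.
Every edge goes from a vertex to one that appears earlier in the order 3, 2, 1, 6, 5, 4, 7, so processing vertices in that order labels each vertex after all of its successors.
3: no outgoing edge → L
2: →3(L), so W
1: →3(L), so W
6: →3(L), so W
5: →6(W), 2(W) — all W, so L
4: →5(L), so W
7: →5(L), so W

7: W, 5: L, 1: W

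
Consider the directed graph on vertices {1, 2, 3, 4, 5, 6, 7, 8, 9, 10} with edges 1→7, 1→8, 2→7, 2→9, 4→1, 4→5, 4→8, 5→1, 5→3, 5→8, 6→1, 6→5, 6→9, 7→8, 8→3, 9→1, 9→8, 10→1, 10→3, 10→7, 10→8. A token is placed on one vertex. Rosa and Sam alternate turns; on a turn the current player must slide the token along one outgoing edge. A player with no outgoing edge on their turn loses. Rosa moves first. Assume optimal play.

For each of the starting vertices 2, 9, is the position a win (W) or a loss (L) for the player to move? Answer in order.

Use the standard recursion: the mover loses at a terminal position; elsewhere, the mover wins exactly when some move hands the opponent an L position.
Every edge goes from a vertex to one that appears earlier in the order 3, 8, 7, 1, 9, 5, 4, 2, 6, 10, so processing vertices in that order labels each vertex after all of its successors.
3: no outgoing edge → L
8: W (go to 3, an L position)
7: L (sole option 8(W) is W)
1: W (go to 7, an L position)
9: L (options 1(W), 8(W) are all W)
5: W (go to 3, an L position)
4: L (options 5(W), 1(W), 8(W) are all W)
2: W (go to 9, an L position)
6: W (go to 9, an L position)
10: W (go to 7, an L position)

2: W, 9: L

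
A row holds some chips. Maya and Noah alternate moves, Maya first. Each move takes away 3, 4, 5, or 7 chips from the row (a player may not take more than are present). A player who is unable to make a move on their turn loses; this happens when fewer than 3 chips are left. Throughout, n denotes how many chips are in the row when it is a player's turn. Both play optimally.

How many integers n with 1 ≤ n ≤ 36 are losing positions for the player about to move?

11

Work bottom-up. With no move the player to move loses. Otherwise the position is W if at least one move leads to an L position for the opponent, and L if every move leads to a W.
n=0: no move → L
n=1: no move → L
n=2: no move → L
n=3: →0(L), so W
n=4: →1(L), so W
n=5: →2(L), so W
n=6: →2(L), so W
n=7: →2(L), so W
n=8: →1(L), so W
n=9: →2(L), so W
n=10: →7(W), 6(W), 5(W), 3(W) — all W, so L
n=11: →8(W), 7(W), 6(W), 4(W) — all W, so L
n=12: →9(W), 8(W), 7(W), 5(W) — all W, so L
n=13: →10(L), so W
n=14: →11(L), so W
n=15: →12(L), so W
n=16: →12(L), so W
n=17: →12(L), so W
n=18: →11(L), so W
n=19: →12(L), so W
n=20: →17(W), 16(W), 15(W), 13(W) — all W, so L
n=21: →18(W), 17(W), 16(W), 14(W) — all W, so L
n=22: →19(W), 18(W), 17(W), 15(W) — all W, so L
n=23: →20(L), so W
n=24: →21(L), so W
n=25: →22(L), so W
n=26: →22(L), so W
n=27: →22(L), so W
n=28: →21(L), so W
n=29: →22(L), so W
n=30: →27(W), 26(W), 25(W), 23(W) — all W, so L
n=31: →28(W), 27(W), 26(W), 24(W) — all W, so L
n=32: →29(W), 28(W), 27(W), 25(W) — all W, so L
n=33: →30(L), so W
n=34: →31(L), so W
n=35: →32(L), so W
n=36: →32(L), so W
L entries with 1 ≤ n ≤ 36 (n=0 is outside the asked range and is not counted): n = 1, 2, 10, 11, 12, 20, 21, 22, 30, 31, 32; that makes 11.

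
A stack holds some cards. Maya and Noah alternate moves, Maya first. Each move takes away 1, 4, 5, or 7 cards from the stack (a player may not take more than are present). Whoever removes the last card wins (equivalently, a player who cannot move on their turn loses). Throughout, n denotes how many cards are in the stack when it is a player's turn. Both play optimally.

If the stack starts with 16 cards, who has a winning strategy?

Build the W/L table. Terminal = L. A non-terminal position is W if it has a move to some L; otherwise it is L.
n=0: no move → L
n=1: W (go to 0, an L position)
n=2: L (sole option 1(W) is W)
n=3: W (go to 2, an L position)
n=4: W (go to 0, an L position)
n=5: W (go to 0, an L position)
n=6: W (go to 2, an L position)
n=7: W (go to 2, an L position)
n=8: L (options 7(W), 4(W), 3(W), 1(W) are all W)
n=9: W (go to 8, an L position)
n=10: L (options 9(W), 6(W), 5(W), 3(W) are all W)
n=11: W (go to 10, an L position)
n=12: W (go to 8, an L position)
n=13: W (go to 8, an L position)
n=14: W (go to 10, an L position)
n=15: W (go to 10, an L position)
n=16: L (options 15(W), 12(W), 11(W), 9(W) are all W)
Every move from 16 reaches a W position, so the mover loses.

Noah wins.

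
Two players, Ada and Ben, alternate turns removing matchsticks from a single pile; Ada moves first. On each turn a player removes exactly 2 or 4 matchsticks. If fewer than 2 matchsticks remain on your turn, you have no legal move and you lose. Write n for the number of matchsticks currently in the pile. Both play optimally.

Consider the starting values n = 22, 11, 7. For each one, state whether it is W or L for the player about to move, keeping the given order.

22: W, 11: W, 7: L

Label each position W (a win for the player to move) or L (a loss). A position with no legal move is L; any other position is W exactly when some move reaches an L, and L when every move reaches a W.
n=0: no move → L
n=1: no move → L
n=2: W (go to 0, an L position)
n=3: W (go to 1, an L position)
n=4: W (go to 0, an L position)
n=5: W (go to 1, an L position)
n=6: L (options 4(W), 2(W) are all W)
n=7: L (options 5(W), 3(W) are all W)
n=8: W (go to 6, an L position)
n=9: W (go to 7, an L position)
n=10: W (go to 6, an L position)
n=11: W (go to 7, an L position)
n=12: L (options 10(W), 8(W) are all W)
n=13: L (options 11(W), 9(W) are all W)
n=14: W (go to 12, an L position)
n=15: W (go to 13, an L position)
n=16: W (go to 12, an L position)
n=17: W (go to 13, an L position)
n=18: L (options 16(W), 14(W) are all W)
n=19: L (options 17(W), 15(W) are all W)
n=20: W (go to 18, an L position)
n=21: W (go to 19, an L position)
n=22: W (go to 18, an L position)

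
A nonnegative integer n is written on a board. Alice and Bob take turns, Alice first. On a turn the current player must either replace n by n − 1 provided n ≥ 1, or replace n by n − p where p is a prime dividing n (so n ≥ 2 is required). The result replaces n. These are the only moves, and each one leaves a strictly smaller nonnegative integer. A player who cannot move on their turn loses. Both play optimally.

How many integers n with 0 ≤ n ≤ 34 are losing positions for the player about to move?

Label each position W (a win for the player to move) or L (a loss). A position with no legal move is L; any other position is W exactly when some move reaches an L, and L when every move reaches a W.
n=0: no move → L
n=1: reaches L-position 0 → W
n=2: reaches L-position 0 → W
n=3: reaches L-position 0 → W
n=4: only reaches 2(W), 3(W), all W → L
n=5: reaches L-position 0 → W
n=6: reaches L-position 4 → W
n=7: reaches L-position 0 → W
n=8: only reaches 6(W), 7(W), all W → L
n=9: reaches L-position 8 → W
n=10: reaches L-position 8 → W
n=11: reaches L-position 0 → W
n=12: only reaches 9(W), 10(W), 11(W), all W → L
n=13: reaches L-position 0 → W
n=14: reaches L-position 12 → W
n=15: reaches L-position 12 → W
n=16: only reaches 14(W), 15(W), all W → L
n=17: reaches L-position 0 → W
n=18: reaches L-position 16 → W
n=19: reaches L-position 0 → W
n=20: only reaches 15(W), 18(W), 19(W), all W → L
n=21: reaches L-position 20 → W
n=22: reaches L-position 20 → W
n=23: reaches L-position 0 → W
n=24: only reaches 21(W), 22(W), 23(W), all W → L
n=25: reaches L-position 20 → W
n=26: reaches L-position 24 → W
n=27: reaches L-position 24 → W
n=28: only reaches 21(W), 26(W), 27(W), all W → L
n=29: reaches L-position 0 → W
n=30: reaches L-position 28 → W
n=31: reaches L-position 0 → W
n=32: only reaches 30(W), 31(W), all W → L
n=33: reaches L-position 32 → W
n=34: reaches L-position 32 → W
L entries with 0 ≤ n ≤ 34: n = 0, 4, 8, 12, 16, 20, 24, 28, 32; that makes 9.

9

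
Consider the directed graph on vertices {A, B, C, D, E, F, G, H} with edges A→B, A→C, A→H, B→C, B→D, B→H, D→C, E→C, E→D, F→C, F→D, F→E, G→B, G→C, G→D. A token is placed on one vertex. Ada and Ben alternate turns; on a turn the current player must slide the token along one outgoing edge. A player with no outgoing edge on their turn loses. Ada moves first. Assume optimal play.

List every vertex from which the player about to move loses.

Compute win/loss labels from the base case upward. A position with no move is L. Any other position is W if it can reach an L in one move, else L.
Every edge goes from a vertex to one that appears earlier in the order H, C, D, E, B, A, G, F, so processing vertices in that order labels each vertex after all of its successors.
H: no outgoing edge → L
C: no outgoing edge → L
D: can move to C, which is L ⇒ W
E: can move to C, which is L ⇒ W
B: can move to C, which is L ⇒ W
A: can move to C, which is L ⇒ W
G: can move to C, which is L ⇒ W
F: can move to C, which is L ⇒ W
Reading off the rows marked L gives the requested list; there are 2 such vertices.

C, H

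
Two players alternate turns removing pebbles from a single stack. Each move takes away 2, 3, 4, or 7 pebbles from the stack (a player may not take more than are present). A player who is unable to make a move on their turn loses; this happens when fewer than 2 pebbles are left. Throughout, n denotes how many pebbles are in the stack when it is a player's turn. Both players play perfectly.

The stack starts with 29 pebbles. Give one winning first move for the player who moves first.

Remove 7, leaving 22.

Label each position W (a win for the player to move) or L (a loss). A position with no legal move is L; any other position is W exactly when some move reaches an L, and L when every move reaches a W.
n=0: no move → L
n=1: no move → L
n=2: W (go to 0, an L position)
n=3: W (go to 1, an L position)
n=4: W (go to 1, an L position)
n=5: W (go to 1, an L position)
n=6: L (options 4(W), 3(W), 2(W) are all W)
n=7: W (go to 0, an L position)
n=8: W (go to 6, an L position)
n=9: W (go to 6, an L position)
n=10: W (go to 6, an L position)
n=11: L (options 9(W), 8(W), 7(W), 4(W) are all W)
n=12: L (options 10(W), 9(W), 8(W), 5(W) are all W)
n=13: W (go to 11, an L position)
n=14: W (go to 12, an L position)
n=15: W (go to 12, an L position)
n=16: W (go to 12, an L position)
n=17: L (options 15(W), 14(W), 13(W), 10(W) are all W)
n=18: W (go to 11, an L position)
n=19: W (go to 17, an L position)
n=20: W (go to 17, an L position)
n=21: W (go to 17, an L position)
n=22: L (options 20(W), 19(W), 18(W), 15(W) are all W)
n=23: L (options 21(W), 20(W), 19(W), 16(W) are all W)
n=24: W (go to 22, an L position)
n=25: W (go to 23, an L position)
n=26: W (go to 23, an L position)
n=27: W (go to 23, an L position)
n=28: L (options 26(W), 25(W), 24(W), 21(W) are all W)
n=29: W (go to 22, an L position)
From 29, the L positions reachable in one move are: 22.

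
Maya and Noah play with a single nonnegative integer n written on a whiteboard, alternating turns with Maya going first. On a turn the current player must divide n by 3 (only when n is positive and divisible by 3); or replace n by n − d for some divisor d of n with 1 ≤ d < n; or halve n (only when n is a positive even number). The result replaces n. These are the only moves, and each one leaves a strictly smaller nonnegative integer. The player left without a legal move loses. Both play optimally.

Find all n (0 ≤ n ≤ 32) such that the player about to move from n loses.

0, 1, 4, 7, 9, 11, 13, 15, 17, 19, 23, 25, 28, 31

Label each position W (a win for the player to move) or L (a loss). A position with no legal move is L; any other position is W exactly when some move reaches an L, and L when every move reaches a W.
n=0: no move → L
n=1: no move → L
n=2: can move to 1, which is L ⇒ W
n=3: can move to 1, which is L ⇒ W
n=4: moves to 2(W), 3(W); every one is W ⇒ L
n=5: can move to 4, which is L ⇒ W
n=6: can move to 4, which is L ⇒ W
n=7: the only move is to 6(W), a W ⇒ L
n=8: can move to 4, which is L ⇒ W
n=9: moves to 3(W), 6(W), 8(W); every one is W ⇒ L
n=10: can move to 9, which is L ⇒ W
n=11: the only move is to 10(W), a W ⇒ L
n=12: can move to 4, which is L ⇒ W
n=13: the only move is to 12(W), a W ⇒ L
n=14: can move to 7, which is L ⇒ W
n=15: moves to 5(W), 10(W), 12(W), 14(W); every one is W ⇒ L
n=16: can move to 15, which is L ⇒ W
n=17: the only move is to 16(W), a W ⇒ L
n=18: can move to 9, which is L ⇒ W
n=19: the only move is to 18(W), a W ⇒ L
n=20: can move to 15, which is L ⇒ W
n=21: can move to 7, which is L ⇒ W
n=22: can move to 11, which is L ⇒ W
n=23: the only move is to 22(W), a W ⇒ L
n=24: can move to 23, which is L ⇒ W
n=25: moves to 20(W), 24(W); every one is W ⇒ L
n=26: can move to 13, which is L ⇒ W
n=27: can move to 9, which is L ⇒ W
n=28: moves to 14(W), 21(W), 24(W), 26(W), 27(W); every one is W ⇒ L
n=29: can move to 28, which is L ⇒ W
n=30: can move to 15, which is L ⇒ W
n=31: the only move is to 30(W), a W ⇒ L
n=32: can move to 28, which is L ⇒ W
Reading off the rows marked L gives the requested list; there are 14 such values of n.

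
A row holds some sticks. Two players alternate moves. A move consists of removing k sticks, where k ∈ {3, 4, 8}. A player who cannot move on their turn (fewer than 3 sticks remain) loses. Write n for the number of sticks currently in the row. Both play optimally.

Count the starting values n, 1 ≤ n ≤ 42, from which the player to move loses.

14

Build the W/L table. Terminal = L. A non-terminal position is W if it has a move to some L; otherwise it is L.
n=0: no move → L
n=1: no move → L
n=2: no move → L
n=3: reaches L-position 0 → W
n=4: reaches L-position 1 → W
n=5: reaches L-position 2 → W
n=6: reaches L-position 2 → W
n=7: only reaches 4(W), 3(W), all W → L
n=8: reaches L-position 0 → W
n=9: reaches L-position 1 → W
n=10: reaches L-position 7 → W
n=11: reaches L-position 7 → W
n=12: only reaches 9(W), 8(W), 4(W), all W → L
n=13: only reaches 10(W), 9(W), 5(W), all W → L
n=14: only reaches 11(W), 10(W), 6(W), all W → L
n=15: reaches L-position 12 → W
n=16: reaches L-position 13 → W
n=17: reaches L-position 14 → W
n=18: reaches L-position 14 → W
n=19: only reaches 16(W), 15(W), 11(W), all W → L
n=20: reaches L-position 12 → W
n=21: reaches L-position 13 → W
n=22: reaches L-position 19 → W
n=23: reaches L-position 19 → W
n=24: only reaches 21(W), 20(W), 16(W), all W → L
n=25: only reaches 22(W), 21(W), 17(W), all W → L
n=26: only reaches 23(W), 22(W), 18(W), all W → L
n=27: reaches L-position 24 → W
n=28: reaches L-position 25 → W
n=29: reaches L-position 26 → W
n=30: reaches L-position 26 → W
n=31: only reaches 28(W), 27(W), 23(W), all W → L
n=32: reaches L-position 24 → W
n=33: reaches L-position 25 → W
n=34: reaches L-position 31 → W
n=35: reaches L-position 31 → W
n=36: only reaches 33(W), 32(W), 28(W), all W → L
n=37: only reaches 34(W), 33(W), 29(W), all W → L
n=38: only reaches 35(W), 34(W), 30(W), all W → L
n=39: reaches L-position 36 → W
n=40: reaches L-position 37 → W
n=41: reaches L-position 38 → W
n=42: reaches L-position 38 → W
L entries with 1 ≤ n ≤ 42 (n=0 is outside the asked range and is not counted): n = 1, 2, 7, 12, 13, 14, 19, 24, 25, 26, 31, 36, 37, 38; that makes 14.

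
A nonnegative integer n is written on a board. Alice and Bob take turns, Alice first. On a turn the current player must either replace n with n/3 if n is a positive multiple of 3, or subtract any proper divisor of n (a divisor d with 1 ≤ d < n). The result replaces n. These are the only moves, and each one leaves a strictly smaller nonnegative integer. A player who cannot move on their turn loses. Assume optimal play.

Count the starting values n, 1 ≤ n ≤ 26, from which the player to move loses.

Use the standard recursion: the mover loses at a terminal position; elsewhere, the mover wins exactly when some move hands the opponent an L position.
n=0: no move → L
n=1: no move → L
n=2: →1(L), so W
n=3: →1(L), so W
n=4: →2(W), 3(W) — all W, so L
n=5: →4(L), so W
n=6: →4(L), so W
n=7: →6(W) only, which is W, so L
n=8: →4(L), so W
n=9: →3(W), 6(W), 8(W) — all W, so L
n=10: →9(L), so W
n=11: →10(W) only, which is W, so L
n=12: →4(L), so W
n=13: →12(W) only, which is W, so L
n=14: →7(L), so W
n=15: →5(W), 10(W), 12(W), 14(W) — all W, so L
n=16: →15(L), so W
n=17: →16(W) only, which is W, so L
n=18: →9(L), so W
n=19: →18(W) only, which is W, so L
n=20: →15(L), so W
n=21: →7(L), so W
n=22: →11(L), so W
n=23: →22(W) only, which is W, so L
n=24: →23(L), so W
n=25: →20(W), 24(W) — all W, so L
n=26: →13(L), so W
L entries with 1 ≤ n ≤ 26 (n=0 is outside the asked range and is not counted): n = 1, 4, 7, 9, 11, 13, 15, 17, 19, 23, 25; that makes 11.

11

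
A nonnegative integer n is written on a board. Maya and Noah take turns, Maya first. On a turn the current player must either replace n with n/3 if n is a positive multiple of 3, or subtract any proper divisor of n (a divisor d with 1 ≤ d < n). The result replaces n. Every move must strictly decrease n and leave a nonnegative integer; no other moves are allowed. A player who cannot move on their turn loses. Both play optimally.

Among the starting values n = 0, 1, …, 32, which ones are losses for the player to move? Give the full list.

Positions with no move are L. A position that does have a move is losing for the player to move precisely when every available move leads to a winning position for the opponent. Fill in the labels:
n=0: no move → L
n=1: no move → L
n=2: can move to 1, which is L ⇒ W
n=3: can move to 1, which is L ⇒ W
n=4: moves to 2(W), 3(W); every one is W ⇒ L
n=5: can move to 4, which is L ⇒ W
n=6: can move to 4, which is L ⇒ W
n=7: the only move is to 6(W), a W ⇒ L
n=8: can move to 4, which is L ⇒ W
n=9: moves to 3(W), 6(W), 8(W); every one is W ⇒ L
n=10: can move to 9, which is L ⇒ W
n=11: the only move is to 10(W), a W ⇒ L
n=12: can move to 4, which is L ⇒ W
n=13: the only move is to 12(W), a W ⇒ L
n=14: can move to 7, which is L ⇒ W
n=15: moves to 5(W), 10(W), 12(W), 14(W); every one is W ⇒ L
n=16: can move to 15, which is L ⇒ W
n=17: the only move is to 16(W), a W ⇒ L
n=18: can move to 9, which is L ⇒ W
n=19: the only move is to 18(W), a W ⇒ L
n=20: can move to 15, which is L ⇒ W
n=21: can move to 7, which is L ⇒ W
n=22: can move to 11, which is L ⇒ W
n=23: the only move is to 22(W), a W ⇒ L
n=24: can move to 23, which is L ⇒ W
n=25: moves to 20(W), 24(W); every one is W ⇒ L
n=26: can move to 13, which is L ⇒ W
n=27: can move to 9, which is L ⇒ W
n=28: moves to 14(W), 21(W), 24(W), 26(W), 27(W); every one is W ⇒ L
n=29: can move to 28, which is L ⇒ W
n=30: can move to 15, which is L ⇒ W
n=31: the only move is to 30(W), a W ⇒ L
n=32: can move to 28, which is L ⇒ W
The losing starting values of n are exactly the entries labelled L in this table (14 of them).

0, 1, 4, 7, 9, 11, 13, 15, 17, 19, 23, 25, 28, 31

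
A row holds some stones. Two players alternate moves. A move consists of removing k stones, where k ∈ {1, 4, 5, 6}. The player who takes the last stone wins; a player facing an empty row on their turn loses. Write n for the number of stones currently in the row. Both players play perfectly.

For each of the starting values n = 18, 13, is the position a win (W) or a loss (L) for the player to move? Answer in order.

18: L, 13: W

Positions with no move are L. A position that does have a move is losing for the player to move precisely when every available move leads to a winning position for the opponent. Fill in the labels:
n=0: no move → L
n=1: reaches L-position 0 → W
n=2: only reaches 1(W), which is W → L
n=3: reaches L-position 2 → W
n=4: reaches L-position 0 → W
n=5: reaches L-position 0 → W
n=6: reaches L-position 2 → W
n=7: reaches L-position 2 → W
n=8: reaches L-position 2 → W
n=9: only reaches 8(W), 5(W), 4(W), 3(W), all W → L
n=10: reaches L-position 9 → W
n=11: only reaches 10(W), 7(W), 6(W), 5(W), all W → L
n=12: reaches L-position 11 → W
n=13: reaches L-position 9 → W
n=14: reaches L-position 9 → W
n=15: reaches L-position 11 → W
n=16: reaches L-position 11 → W
n=17: reaches L-position 11 → W
n=18: only reaches 17(W), 14(W), 13(W), 12(W), all W → L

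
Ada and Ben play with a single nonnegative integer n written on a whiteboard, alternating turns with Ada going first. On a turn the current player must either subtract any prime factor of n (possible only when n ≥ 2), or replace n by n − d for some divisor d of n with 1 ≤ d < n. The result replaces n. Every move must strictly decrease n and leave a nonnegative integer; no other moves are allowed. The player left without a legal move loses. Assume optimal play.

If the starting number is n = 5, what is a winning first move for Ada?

Move to 0.

Compute win/loss labels from the base case upward. A position with no move is L. Any other position is W if it can reach an L in one move, else L.
n=0: no move → L
n=1: no move → L
n=2: →0(L), so W
n=3: →0(L), so W
n=4: →2(W), 3(W) — all W, so L
n=5: →0(L), so W
From 5, the L positions reachable in one move are: 0, 4. Any move reaching one of these is winning.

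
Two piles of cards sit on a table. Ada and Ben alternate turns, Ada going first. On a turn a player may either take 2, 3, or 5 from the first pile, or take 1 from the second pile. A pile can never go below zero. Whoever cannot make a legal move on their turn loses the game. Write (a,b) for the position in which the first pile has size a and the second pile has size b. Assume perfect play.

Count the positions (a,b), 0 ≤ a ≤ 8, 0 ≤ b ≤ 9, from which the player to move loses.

Use the standard recursion: the mover loses at a terminal position; elsewhere, the mover wins exactly when some move hands the opponent an L position.
Every move lowers a or b (never raises either), so fill the grid row by row in increasing a, and left to right within a row: each cell's successors are then already labelled.
      b=0  b=1  b=2  b=3  b=4  b=5  b=6  b=7  b=8  b=9
a=0:    L    W    L    W    L    W    L    W    L    W
a=1:    L    W    L    W    L    W    L    W    L    W
a=2:    W    L    W    L    W    L    W    L    W    L
a=3:    W    L    W    L    W    L    W    L    W    L
a=4:    W    W    W    W    W    W    W    W    W    W
a=5:    W    W    W    W    W    W    W    W    W    W
a=6:    W    W    W    W    W    W    W    W    W    W
a=7:    L    W    L    W    L    W    L    W    L    W
a=8:    L    W    L    W    L    W    L    W    L    W
Cells with no legal move (terminal, hence L): (0,0), (1,0).
The remaining L cells, each justified by listing all of its moves:
(0,2): L (sole option (0,1)(W) is W)
(0,4): L (sole option (0,3)(W) is W)
(0,6): L (sole option (0,5)(W) is W)
(0,8): L (sole option (0,7)(W) is W)
(1,2): L (sole option (1,1)(W) is W)
(1,4): L (sole option (1,3)(W) is W)
(1,6): L (sole option (1,5)(W) is W)
(1,8): L (sole option (1,7)(W) is W)
(2,1): L (options (0,1)(W), (2,0)(W) are all W)
(2,3): L (options (0,3)(W), (2,2)(W) are all W)
(2,5): L (options (0,5)(W), (2,4)(W) are all W)
(2,7): L (options (0,7)(W), (2,6)(W) are all W)
(2,9): L (options (0,9)(W), (2,8)(W) are all W)
(3,1): L (options (1,1)(W), (0,1)(W), (3,0)(W) are all W)
(3,3): L (options (1,3)(W), (0,3)(W), (3,2)(W) are all W)
(3,5): L (options (1,5)(W), (0,5)(W), (3,4)(W) are all W)
(3,7): L (options (1,7)(W), (0,7)(W), (3,6)(W) are all W)
(3,9): L (options (1,9)(W), (0,9)(W), (3,8)(W) are all W)
(7,0): L (options (5,0)(W), (4,0)(W), (2,0)(W) are all W)
(7,2): L (options (5,2)(W), (4,2)(W), (2,2)(W), (7,1)(W) are all W)
(7,4): L (options (5,4)(W), (4,4)(W), (2,4)(W), (7,3)(W) are all W)
(7,6): L (options (5,6)(W), (4,6)(W), (2,6)(W), (7,5)(W) are all W)
(7,8): L (options (5,8)(W), (4,8)(W), (2,8)(W), (7,7)(W) are all W)
(8,0): L (options (6,0)(W), (5,0)(W), (3,0)(W) are all W)
(8,2): L (options (6,2)(W), (5,2)(W), (3,2)(W), (8,1)(W) are all W)
(8,4): L (options (6,4)(W), (5,4)(W), (3,4)(W), (8,3)(W) are all W)
(8,6): L (options (6,6)(W), (5,6)(W), (3,6)(W), (8,5)(W) are all W)
(8,8): L (options (6,8)(W), (5,8)(W), (3,8)(W), (8,7)(W) are all W)
Every other cell has at least one move into one of the L cells above, so it is W.
L cells per row: a=0: 5, a=1: 5, a=2: 5, a=3: 5, a=4: 0, a=5: 0, a=6: 0, a=7: 5, a=8: 5; total 30.

30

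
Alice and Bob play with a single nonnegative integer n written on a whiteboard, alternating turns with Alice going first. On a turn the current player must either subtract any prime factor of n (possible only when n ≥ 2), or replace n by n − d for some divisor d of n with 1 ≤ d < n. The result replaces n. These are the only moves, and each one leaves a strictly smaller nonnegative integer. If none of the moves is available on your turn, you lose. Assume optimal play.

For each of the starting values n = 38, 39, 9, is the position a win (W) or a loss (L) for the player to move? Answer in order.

38: L, 39: W, 9: L

Label each position W (a win for the player to move) or L (a loss). A position with no legal move is L; any other position is W exactly when some move reaches an L, and L when every move reaches a W.
n=0: no move → L
n=1: no move → L
n=2: reaches L-position 0 → W
n=3: reaches L-position 0 → W
n=4: only reaches 2(W), 3(W), all W → L
n=5: reaches L-position 0 → W
n=6: reaches L-position 4 → W
n=7: reaches L-position 0 → W
n=8: reaches L-position 4 → W
n=9: only reaches 6(W), 8(W), all W → L
n=10: reaches L-position 9 → W
n=11: reaches L-position 0 → W
n=12: reaches L-position 9 → W
n=13: reaches L-position 0 → W
n=14: only reaches 7(W), 12(W), 13(W), all W → L
n=15: reaches L-position 14 → W
n=16: reaches L-position 14 → W
n=17: reaches L-position 0 → W
n=18: reaches L-position 9 → W
n=19: reaches L-position 0 → W
n=20: only reaches 10(W), 15(W), 16(W), 18(W), 19(W), all W → L
n=21: reaches L-position 14 → W
n=22: reaches L-position 20 → W
n=23: reaches L-position 0 → W
n=24: reaches L-position 20 → W
n=25: reaches L-position 20 → W
n=26: only reaches 13(W), 24(W), 25(W), all W → L
n=27: reaches L-position 26 → W
n=28: reaches L-position 14 → W
n=29: reaches L-position 0 → W
n=30: reaches L-position 20 → W
n=31: reaches L-position 0 → W
n=32: only reaches 16(W), 24(W), 28(W), 30(W), 31(W), all W → L
n=33: reaches L-position 32 → W
n=34: reaches L-position 32 → W
n=35: only reaches 28(W), 30(W), 34(W), all W → L
n=36: reaches L-position 32 → W
n=37: reaches L-position 0 → W
n=38: only reaches 19(W), 36(W), 37(W), all W → L
n=39: reaches L-position 26 → W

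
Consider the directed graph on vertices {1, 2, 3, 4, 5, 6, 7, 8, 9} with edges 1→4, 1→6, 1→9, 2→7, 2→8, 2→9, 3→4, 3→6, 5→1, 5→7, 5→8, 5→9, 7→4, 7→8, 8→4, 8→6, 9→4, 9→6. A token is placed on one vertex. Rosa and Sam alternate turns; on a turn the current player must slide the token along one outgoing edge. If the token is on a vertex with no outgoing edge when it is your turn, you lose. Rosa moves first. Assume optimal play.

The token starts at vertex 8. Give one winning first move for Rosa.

Build the W/L table. Terminal = L. A non-terminal position is W if it has a move to some L; otherwise it is L.
Every edge goes from a vertex to one that appears earlier in the order 4, 6, 3, 9, 1, 8, 7, 5, 2, so processing vertices in that order labels each vertex after all of its successors.
4: no outgoing edge → L
6: no outgoing edge → L
3: W (go to 6, an L position)
9: W (go to 6, an L position)
1: W (go to 6, an L position)
8: W (go to 6, an L position)
7: W (go to 4, an L position)
5: L (options 7(W), 8(W), 1(W), 9(W) are all W)
2: L (options 7(W), 8(W), 9(W) are all W)
From 8, the L positions reachable in one move are: 6, 4. Any move reaching one of these is winning.

Move to 6.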